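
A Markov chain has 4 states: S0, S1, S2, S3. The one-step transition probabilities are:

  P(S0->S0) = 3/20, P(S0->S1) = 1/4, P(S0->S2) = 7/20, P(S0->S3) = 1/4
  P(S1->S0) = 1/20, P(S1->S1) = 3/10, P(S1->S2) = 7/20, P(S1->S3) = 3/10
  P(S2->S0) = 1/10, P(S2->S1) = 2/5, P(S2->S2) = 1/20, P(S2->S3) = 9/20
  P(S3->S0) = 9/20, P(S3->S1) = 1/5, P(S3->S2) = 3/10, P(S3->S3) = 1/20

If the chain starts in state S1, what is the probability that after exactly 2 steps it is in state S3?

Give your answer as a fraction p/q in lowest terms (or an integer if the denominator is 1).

Answer: 11/40

Derivation:
Computing P^2 by repeated multiplication:
P^1 =
  S0: [3/20, 1/4, 7/20, 1/4]
  S1: [1/20, 3/10, 7/20, 3/10]
  S2: [1/10, 2/5, 1/20, 9/20]
  S3: [9/20, 1/5, 3/10, 1/20]
P^2 =
  S0: [73/400, 121/400, 93/400, 113/400]
  S1: [77/400, 121/400, 23/100, 11/40]
  S2: [97/400, 51/200, 5/16, 19/100]
  S3: [13/100, 121/400, 103/400, 31/100]

(P^2)[S1 -> S3] = 11/40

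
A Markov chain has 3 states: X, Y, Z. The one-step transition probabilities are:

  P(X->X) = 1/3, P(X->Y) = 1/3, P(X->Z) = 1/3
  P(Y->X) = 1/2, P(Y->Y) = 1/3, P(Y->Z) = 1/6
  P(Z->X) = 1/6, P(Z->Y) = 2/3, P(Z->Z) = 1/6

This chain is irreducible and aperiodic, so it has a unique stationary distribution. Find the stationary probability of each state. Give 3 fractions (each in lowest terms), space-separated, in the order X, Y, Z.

The stationary distribution satisfies pi = pi * P, i.e.:
  pi_X = 1/3*pi_X + 1/2*pi_Y + 1/6*pi_Z
  pi_Y = 1/3*pi_X + 1/3*pi_Y + 2/3*pi_Z
  pi_Z = 1/3*pi_X + 1/6*pi_Y + 1/6*pi_Z
with normalization: pi_X + pi_Y + pi_Z = 1.

Using the first 2 balance equations plus normalization, the linear system A*pi = b is:
  [-2/3, 1/2, 1/6] . pi = 0
  [1/3, -2/3, 2/3] . pi = 0
  [1, 1, 1] . pi = 1

Solving yields:
  pi_X = 4/11
  pi_Y = 9/22
  pi_Z = 5/22

Verification (pi * P):
  4/11*1/3 + 9/22*1/2 + 5/22*1/6 = 4/11 = pi_X  (ok)
  4/11*1/3 + 9/22*1/3 + 5/22*2/3 = 9/22 = pi_Y  (ok)
  4/11*1/3 + 9/22*1/6 + 5/22*1/6 = 5/22 = pi_Z  (ok)

Answer: 4/11 9/22 5/22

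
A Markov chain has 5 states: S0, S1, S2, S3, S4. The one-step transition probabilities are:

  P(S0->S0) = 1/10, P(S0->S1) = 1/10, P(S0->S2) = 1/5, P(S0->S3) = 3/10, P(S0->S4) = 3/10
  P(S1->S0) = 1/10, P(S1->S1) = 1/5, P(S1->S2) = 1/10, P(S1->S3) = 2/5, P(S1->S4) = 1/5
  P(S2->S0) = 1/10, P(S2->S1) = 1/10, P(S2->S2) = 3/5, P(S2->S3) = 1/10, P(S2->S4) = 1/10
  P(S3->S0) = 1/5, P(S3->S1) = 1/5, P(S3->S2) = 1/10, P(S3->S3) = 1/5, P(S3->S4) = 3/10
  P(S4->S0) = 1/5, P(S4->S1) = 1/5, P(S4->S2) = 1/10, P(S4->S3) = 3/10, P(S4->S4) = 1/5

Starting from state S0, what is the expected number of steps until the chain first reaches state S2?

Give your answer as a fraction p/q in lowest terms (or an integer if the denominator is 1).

Let h_i = expected steps to first reach S2 from state i.
Boundary: h_S2 = 0.
First-step equations for the other states:
  h_S0 = 1 + 1/10*h_S0 + 1/10*h_S1 + 1/5*h_S2 + 3/10*h_S3 + 3/10*h_S4
  h_S1 = 1 + 1/10*h_S0 + 1/5*h_S1 + 1/10*h_S2 + 2/5*h_S3 + 1/5*h_S4
  h_S3 = 1 + 1/5*h_S0 + 1/5*h_S1 + 1/10*h_S2 + 1/5*h_S3 + 3/10*h_S4
  h_S4 = 1 + 1/5*h_S0 + 1/5*h_S1 + 1/10*h_S2 + 3/10*h_S3 + 1/5*h_S4

Substituting h_S2 = 0 and rearranging gives the linear system (I - Q) h = 1:
  [9/10, -1/10, -3/10, -3/10] . (h_S0, h_S1, h_S3, h_S4) = 1
  [-1/10, 4/5, -2/5, -1/5] . (h_S0, h_S1, h_S3, h_S4) = 1
  [-1/5, -1/5, 4/5, -3/10] . (h_S0, h_S1, h_S3, h_S4) = 1
  [-1/5, -1/5, -3/10, 4/5] . (h_S0, h_S1, h_S3, h_S4) = 1

Solving yields:
  h_S0 = 990/127
  h_S1 = 1100/127
  h_S3 = 1090/127
  h_S4 = 1090/127

Starting state is S0, so the expected hitting time is h_S0 = 990/127.

Answer: 990/127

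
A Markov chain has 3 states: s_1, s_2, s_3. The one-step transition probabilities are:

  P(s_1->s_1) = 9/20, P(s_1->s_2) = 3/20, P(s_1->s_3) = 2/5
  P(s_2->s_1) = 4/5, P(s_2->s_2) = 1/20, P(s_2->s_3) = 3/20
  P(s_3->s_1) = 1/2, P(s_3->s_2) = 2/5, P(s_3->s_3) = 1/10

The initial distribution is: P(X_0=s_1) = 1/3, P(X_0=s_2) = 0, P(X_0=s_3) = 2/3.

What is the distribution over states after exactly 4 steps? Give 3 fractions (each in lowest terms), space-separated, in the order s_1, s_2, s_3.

Propagating the distribution step by step (d_{t+1} = d_t * P):
d_0 = (s_1=1/3, s_2=0, s_3=2/3)
  d_1[s_1] = 1/3*9/20 + 0*4/5 + 2/3*1/2 = 29/60
  d_1[s_2] = 1/3*3/20 + 0*1/20 + 2/3*2/5 = 19/60
  d_1[s_3] = 1/3*2/5 + 0*3/20 + 2/3*1/10 = 1/5
d_1 = (s_1=29/60, s_2=19/60, s_3=1/5)
  d_2[s_1] = 29/60*9/20 + 19/60*4/5 + 1/5*1/2 = 137/240
  d_2[s_2] = 29/60*3/20 + 19/60*1/20 + 1/5*2/5 = 101/600
  d_2[s_3] = 29/60*2/5 + 19/60*3/20 + 1/5*1/10 = 313/1200
d_2 = (s_1=137/240, s_2=101/600, s_3=313/1200)
  d_3[s_1] = 137/240*9/20 + 101/600*4/5 + 313/1200*1/2 = 12527/24000
  d_3[s_2] = 137/240*3/20 + 101/600*1/20 + 313/1200*2/5 = 1587/8000
  d_3[s_3] = 137/240*2/5 + 101/600*3/20 + 313/1200*1/10 = 839/3000
d_3 = (s_1=12527/24000, s_2=1587/8000, s_3=839/3000)
  d_4[s_1] = 12527/24000*9/20 + 1587/8000*4/5 + 839/3000*1/2 = 256039/480000
  d_4[s_2] = 12527/24000*3/20 + 1587/8000*1/20 + 839/3000*2/5 = 48019/240000
  d_4[s_3] = 12527/24000*2/5 + 1587/8000*3/20 + 839/3000*1/10 = 42641/160000
d_4 = (s_1=256039/480000, s_2=48019/240000, s_3=42641/160000)

Answer: 256039/480000 48019/240000 42641/160000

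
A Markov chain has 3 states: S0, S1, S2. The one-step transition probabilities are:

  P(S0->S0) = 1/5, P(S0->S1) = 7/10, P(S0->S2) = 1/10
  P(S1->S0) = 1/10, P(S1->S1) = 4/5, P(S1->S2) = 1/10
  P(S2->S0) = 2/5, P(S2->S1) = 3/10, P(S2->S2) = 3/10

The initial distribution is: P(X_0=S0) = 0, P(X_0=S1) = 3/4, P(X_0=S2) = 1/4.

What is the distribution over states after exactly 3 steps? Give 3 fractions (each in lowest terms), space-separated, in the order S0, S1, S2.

Answer: 621/4000 23/32 63/500

Derivation:
Propagating the distribution step by step (d_{t+1} = d_t * P):
d_0 = (S0=0, S1=3/4, S2=1/4)
  d_1[S0] = 0*1/5 + 3/4*1/10 + 1/4*2/5 = 7/40
  d_1[S1] = 0*7/10 + 3/4*4/5 + 1/4*3/10 = 27/40
  d_1[S2] = 0*1/10 + 3/4*1/10 + 1/4*3/10 = 3/20
d_1 = (S0=7/40, S1=27/40, S2=3/20)
  d_2[S0] = 7/40*1/5 + 27/40*1/10 + 3/20*2/5 = 13/80
  d_2[S1] = 7/40*7/10 + 27/40*4/5 + 3/20*3/10 = 283/400
  d_2[S2] = 7/40*1/10 + 27/40*1/10 + 3/20*3/10 = 13/100
d_2 = (S0=13/80, S1=283/400, S2=13/100)
  d_3[S0] = 13/80*1/5 + 283/400*1/10 + 13/100*2/5 = 621/4000
  d_3[S1] = 13/80*7/10 + 283/400*4/5 + 13/100*3/10 = 23/32
  d_3[S2] = 13/80*1/10 + 283/400*1/10 + 13/100*3/10 = 63/500
d_3 = (S0=621/4000, S1=23/32, S2=63/500)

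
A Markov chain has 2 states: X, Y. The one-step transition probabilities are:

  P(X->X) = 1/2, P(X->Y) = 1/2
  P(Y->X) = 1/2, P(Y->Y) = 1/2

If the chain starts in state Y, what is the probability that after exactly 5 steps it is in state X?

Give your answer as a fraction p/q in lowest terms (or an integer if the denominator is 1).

Answer: 1/2

Derivation:
Computing P^5 by repeated multiplication:
P^1 =
  X: [1/2, 1/2]
  Y: [1/2, 1/2]
P^2 =
  X: [1/2, 1/2]
  Y: [1/2, 1/2]
P^3 =
  X: [1/2, 1/2]
  Y: [1/2, 1/2]
P^4 =
  X: [1/2, 1/2]
  Y: [1/2, 1/2]
P^5 =
  X: [1/2, 1/2]
  Y: [1/2, 1/2]

(P^5)[Y -> X] = 1/2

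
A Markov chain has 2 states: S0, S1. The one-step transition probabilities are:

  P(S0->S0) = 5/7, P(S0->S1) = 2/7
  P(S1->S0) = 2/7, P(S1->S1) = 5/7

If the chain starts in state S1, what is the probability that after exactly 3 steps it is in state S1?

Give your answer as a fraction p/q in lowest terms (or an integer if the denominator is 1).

Answer: 185/343

Derivation:
Computing P^3 by repeated multiplication:
P^1 =
  S0: [5/7, 2/7]
  S1: [2/7, 5/7]
P^2 =
  S0: [29/49, 20/49]
  S1: [20/49, 29/49]
P^3 =
  S0: [185/343, 158/343]
  S1: [158/343, 185/343]

(P^3)[S1 -> S1] = 185/343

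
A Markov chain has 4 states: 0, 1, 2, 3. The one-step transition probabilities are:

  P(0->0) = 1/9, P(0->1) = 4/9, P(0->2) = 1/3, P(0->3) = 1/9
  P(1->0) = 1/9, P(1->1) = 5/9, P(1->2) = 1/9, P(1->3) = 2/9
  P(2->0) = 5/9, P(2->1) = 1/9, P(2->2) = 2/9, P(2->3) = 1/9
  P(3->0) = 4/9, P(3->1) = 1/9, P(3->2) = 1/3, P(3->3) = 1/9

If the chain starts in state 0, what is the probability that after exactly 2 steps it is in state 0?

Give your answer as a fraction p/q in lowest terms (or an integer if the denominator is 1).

Computing P^2 by repeated multiplication:
P^1 =
  0: [1/9, 4/9, 1/3, 1/9]
  1: [1/9, 5/9, 1/9, 2/9]
  2: [5/9, 1/9, 2/9, 1/9]
  3: [4/9, 1/9, 1/3, 1/9]
P^2 =
  0: [8/27, 28/81, 16/81, 13/81]
  1: [19/81, 32/81, 16/81, 14/81]
  2: [20/81, 28/81, 23/81, 10/81]
  3: [8/27, 25/81, 22/81, 10/81]

(P^2)[0 -> 0] = 8/27

Answer: 8/27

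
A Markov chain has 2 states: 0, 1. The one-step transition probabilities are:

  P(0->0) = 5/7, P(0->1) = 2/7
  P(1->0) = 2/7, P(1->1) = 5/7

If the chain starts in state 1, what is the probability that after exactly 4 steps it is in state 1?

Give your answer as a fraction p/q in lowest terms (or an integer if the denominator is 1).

Answer: 1241/2401

Derivation:
Computing P^4 by repeated multiplication:
P^1 =
  0: [5/7, 2/7]
  1: [2/7, 5/7]
P^2 =
  0: [29/49, 20/49]
  1: [20/49, 29/49]
P^3 =
  0: [185/343, 158/343]
  1: [158/343, 185/343]
P^4 =
  0: [1241/2401, 1160/2401]
  1: [1160/2401, 1241/2401]

(P^4)[1 -> 1] = 1241/2401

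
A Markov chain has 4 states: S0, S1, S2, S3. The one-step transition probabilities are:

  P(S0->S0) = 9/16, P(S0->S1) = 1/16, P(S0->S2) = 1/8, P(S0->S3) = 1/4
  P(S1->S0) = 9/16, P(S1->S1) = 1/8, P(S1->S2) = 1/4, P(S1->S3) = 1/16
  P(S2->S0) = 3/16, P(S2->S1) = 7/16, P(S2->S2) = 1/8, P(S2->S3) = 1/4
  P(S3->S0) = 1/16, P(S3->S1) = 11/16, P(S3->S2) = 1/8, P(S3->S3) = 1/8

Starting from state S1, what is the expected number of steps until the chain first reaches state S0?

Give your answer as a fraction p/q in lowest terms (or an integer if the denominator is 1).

Answer: 184/79

Derivation:
Let h_i = expected steps to first reach S0 from state i.
Boundary: h_S0 = 0.
First-step equations for the other states:
  h_S1 = 1 + 9/16*h_S0 + 1/8*h_S1 + 1/4*h_S2 + 1/16*h_S3
  h_S2 = 1 + 3/16*h_S0 + 7/16*h_S1 + 1/8*h_S2 + 1/4*h_S3
  h_S3 = 1 + 1/16*h_S0 + 11/16*h_S1 + 1/8*h_S2 + 1/8*h_S3

Substituting h_S0 = 0 and rearranging gives the linear system (I - Q) h = 1:
  [7/8, -1/4, -1/16] . (h_S1, h_S2, h_S3) = 1
  [-7/16, 7/8, -1/4] . (h_S1, h_S2, h_S3) = 1
  [-11/16, -1/8, 7/8] . (h_S1, h_S2, h_S3) = 1

Solving yields:
  h_S1 = 184/79
  h_S2 = 260/79
  h_S3 = 272/79

Starting state is S1, so the expected hitting time is h_S1 = 184/79.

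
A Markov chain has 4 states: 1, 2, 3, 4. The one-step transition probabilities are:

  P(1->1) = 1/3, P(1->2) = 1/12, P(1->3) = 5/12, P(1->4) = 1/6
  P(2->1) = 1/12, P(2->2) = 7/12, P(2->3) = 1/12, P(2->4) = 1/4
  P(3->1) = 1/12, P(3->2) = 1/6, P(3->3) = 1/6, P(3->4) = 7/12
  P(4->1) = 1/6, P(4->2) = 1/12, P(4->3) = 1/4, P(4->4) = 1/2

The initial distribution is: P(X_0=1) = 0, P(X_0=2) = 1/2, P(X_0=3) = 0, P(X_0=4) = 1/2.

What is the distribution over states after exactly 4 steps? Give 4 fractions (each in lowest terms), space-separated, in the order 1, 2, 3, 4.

Answer: 803/5184 1501/6912 1513/6912 4241/10368

Derivation:
Propagating the distribution step by step (d_{t+1} = d_t * P):
d_0 = (1=0, 2=1/2, 3=0, 4=1/2)
  d_1[1] = 0*1/3 + 1/2*1/12 + 0*1/12 + 1/2*1/6 = 1/8
  d_1[2] = 0*1/12 + 1/2*7/12 + 0*1/6 + 1/2*1/12 = 1/3
  d_1[3] = 0*5/12 + 1/2*1/12 + 0*1/6 + 1/2*1/4 = 1/6
  d_1[4] = 0*1/6 + 1/2*1/4 + 0*7/12 + 1/2*1/2 = 3/8
d_1 = (1=1/8, 2=1/3, 3=1/6, 4=3/8)
  d_2[1] = 1/8*1/3 + 1/3*1/12 + 1/6*1/12 + 3/8*1/6 = 7/48
  d_2[2] = 1/8*1/12 + 1/3*7/12 + 1/6*1/6 + 3/8*1/12 = 19/72
  d_2[3] = 1/8*5/12 + 1/3*1/12 + 1/6*1/6 + 3/8*1/4 = 29/144
  d_2[4] = 1/8*1/6 + 1/3*1/4 + 1/6*7/12 + 3/8*1/2 = 7/18
d_2 = (1=7/48, 2=19/72, 3=29/144, 4=7/18)
  d_3[1] = 7/48*1/3 + 19/72*1/12 + 29/144*1/12 + 7/18*1/6 = 263/1728
  d_3[2] = 7/48*1/12 + 19/72*7/12 + 29/144*1/6 + 7/18*1/12 = 401/1728
  d_3[3] = 7/48*5/12 + 19/72*1/12 + 29/144*1/6 + 7/18*1/4 = 41/192
  d_3[4] = 7/48*1/6 + 19/72*1/4 + 29/144*7/12 + 7/18*1/2 = 695/1728
d_3 = (1=263/1728, 2=401/1728, 3=41/192, 4=695/1728)
  d_4[1] = 263/1728*1/3 + 401/1728*1/12 + 41/192*1/12 + 695/1728*1/6 = 803/5184
  d_4[2] = 263/1728*1/12 + 401/1728*7/12 + 41/192*1/6 + 695/1728*1/12 = 1501/6912
  d_4[3] = 263/1728*5/12 + 401/1728*1/12 + 41/192*1/6 + 695/1728*1/4 = 1513/6912
  d_4[4] = 263/1728*1/6 + 401/1728*1/4 + 41/192*7/12 + 695/1728*1/2 = 4241/10368
d_4 = (1=803/5184, 2=1501/6912, 3=1513/6912, 4=4241/10368)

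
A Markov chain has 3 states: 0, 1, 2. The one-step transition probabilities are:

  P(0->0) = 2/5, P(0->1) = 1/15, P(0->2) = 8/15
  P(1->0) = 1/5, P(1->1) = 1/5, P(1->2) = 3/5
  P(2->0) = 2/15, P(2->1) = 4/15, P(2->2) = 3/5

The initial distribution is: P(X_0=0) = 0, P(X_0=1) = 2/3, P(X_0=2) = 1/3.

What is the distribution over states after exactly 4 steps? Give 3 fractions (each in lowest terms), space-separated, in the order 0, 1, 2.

Propagating the distribution step by step (d_{t+1} = d_t * P):
d_0 = (0=0, 1=2/3, 2=1/3)
  d_1[0] = 0*2/5 + 2/3*1/5 + 1/3*2/15 = 8/45
  d_1[1] = 0*1/15 + 2/3*1/5 + 1/3*4/15 = 2/9
  d_1[2] = 0*8/15 + 2/3*3/5 + 1/3*3/5 = 3/5
d_1 = (0=8/45, 1=2/9, 2=3/5)
  d_2[0] = 8/45*2/5 + 2/9*1/5 + 3/5*2/15 = 44/225
  d_2[1] = 8/45*1/15 + 2/9*1/5 + 3/5*4/15 = 146/675
  d_2[2] = 8/45*8/15 + 2/9*3/5 + 3/5*3/5 = 397/675
d_2 = (0=44/225, 1=146/675, 2=397/675)
  d_3[0] = 44/225*2/5 + 146/675*1/5 + 397/675*2/15 = 2024/10125
  d_3[1] = 44/225*1/15 + 146/675*1/5 + 397/675*4/15 = 2158/10125
  d_3[2] = 44/225*8/15 + 146/675*3/5 + 397/675*3/5 = 1981/3375
d_3 = (0=2024/10125, 1=2158/10125, 2=1981/3375)
  d_4[0] = 2024/10125*2/5 + 2158/10125*1/5 + 1981/3375*2/15 = 10168/50625
  d_4[1] = 2024/10125*1/15 + 2158/10125*1/5 + 1981/3375*4/15 = 6454/30375
  d_4[2] = 2024/10125*8/15 + 2158/10125*3/5 + 1981/3375*3/5 = 89101/151875
d_4 = (0=10168/50625, 1=6454/30375, 2=89101/151875)

Answer: 10168/50625 6454/30375 89101/151875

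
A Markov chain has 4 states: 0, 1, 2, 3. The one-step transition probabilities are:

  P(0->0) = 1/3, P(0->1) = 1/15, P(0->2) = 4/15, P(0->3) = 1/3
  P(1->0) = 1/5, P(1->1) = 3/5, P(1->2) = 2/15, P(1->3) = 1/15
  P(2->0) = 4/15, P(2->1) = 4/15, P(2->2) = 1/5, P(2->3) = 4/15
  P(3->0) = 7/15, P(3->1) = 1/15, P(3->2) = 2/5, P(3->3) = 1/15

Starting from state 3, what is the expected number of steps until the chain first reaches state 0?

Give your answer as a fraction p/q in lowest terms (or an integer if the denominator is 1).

Answer: 345/118

Derivation:
Let h_i = expected steps to first reach 0 from state i.
Boundary: h_0 = 0.
First-step equations for the other states:
  h_1 = 1 + 1/5*h_0 + 3/5*h_1 + 2/15*h_2 + 1/15*h_3
  h_2 = 1 + 4/15*h_0 + 4/15*h_1 + 1/5*h_2 + 4/15*h_3
  h_3 = 1 + 7/15*h_0 + 1/15*h_1 + 2/5*h_2 + 1/15*h_3

Substituting h_0 = 0 and rearranging gives the linear system (I - Q) h = 1:
  [2/5, -2/15, -1/15] . (h_1, h_2, h_3) = 1
  [-4/15, 4/5, -4/15] . (h_1, h_2, h_3) = 1
  [-1/15, -2/5, 14/15] . (h_1, h_2, h_3) = 1

Solving yields:
  h_1 = 495/118
  h_2 = 855/236
  h_3 = 345/118

Starting state is 3, so the expected hitting time is h_3 = 345/118.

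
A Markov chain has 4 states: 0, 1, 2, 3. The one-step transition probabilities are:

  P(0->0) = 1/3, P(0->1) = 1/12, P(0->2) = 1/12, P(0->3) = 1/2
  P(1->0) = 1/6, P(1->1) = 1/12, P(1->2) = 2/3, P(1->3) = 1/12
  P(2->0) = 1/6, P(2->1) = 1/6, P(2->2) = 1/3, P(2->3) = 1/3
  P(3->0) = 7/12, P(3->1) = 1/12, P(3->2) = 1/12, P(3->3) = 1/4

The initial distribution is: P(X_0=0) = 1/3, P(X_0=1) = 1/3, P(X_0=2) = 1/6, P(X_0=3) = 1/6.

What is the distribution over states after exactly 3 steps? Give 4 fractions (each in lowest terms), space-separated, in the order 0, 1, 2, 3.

Propagating the distribution step by step (d_{t+1} = d_t * P):
d_0 = (0=1/3, 1=1/3, 2=1/6, 3=1/6)
  d_1[0] = 1/3*1/3 + 1/3*1/6 + 1/6*1/6 + 1/6*7/12 = 7/24
  d_1[1] = 1/3*1/12 + 1/3*1/12 + 1/6*1/6 + 1/6*1/12 = 7/72
  d_1[2] = 1/3*1/12 + 1/3*2/3 + 1/6*1/3 + 1/6*1/12 = 23/72
  d_1[3] = 1/3*1/2 + 1/3*1/12 + 1/6*1/3 + 1/6*1/4 = 7/24
d_1 = (0=7/24, 1=7/72, 2=23/72, 3=7/24)
  d_2[0] = 7/24*1/3 + 7/72*1/6 + 23/72*1/6 + 7/24*7/12 = 97/288
  d_2[1] = 7/24*1/12 + 7/72*1/12 + 23/72*1/6 + 7/24*1/12 = 95/864
  d_2[2] = 7/24*1/12 + 7/72*2/3 + 23/72*1/3 + 7/24*1/12 = 95/432
  d_2[3] = 7/24*1/2 + 7/72*1/12 + 23/72*1/3 + 7/24*1/4 = 1/3
d_2 = (0=97/288, 1=95/864, 2=95/432, 3=1/3)
  d_3[0] = 97/288*1/3 + 95/864*1/6 + 95/432*1/6 + 1/3*7/12 = 625/1728
  d_3[1] = 97/288*1/12 + 95/864*1/12 + 95/432*1/6 + 1/3*1/12 = 527/5184
  d_3[2] = 97/288*1/12 + 95/864*2/3 + 95/432*1/3 + 1/3*1/12 = 2099/10368
  d_3[3] = 97/288*1/2 + 95/864*1/12 + 95/432*1/3 + 1/3*1/4 = 385/1152
d_3 = (0=625/1728, 1=527/5184, 2=2099/10368, 3=385/1152)

Answer: 625/1728 527/5184 2099/10368 385/1152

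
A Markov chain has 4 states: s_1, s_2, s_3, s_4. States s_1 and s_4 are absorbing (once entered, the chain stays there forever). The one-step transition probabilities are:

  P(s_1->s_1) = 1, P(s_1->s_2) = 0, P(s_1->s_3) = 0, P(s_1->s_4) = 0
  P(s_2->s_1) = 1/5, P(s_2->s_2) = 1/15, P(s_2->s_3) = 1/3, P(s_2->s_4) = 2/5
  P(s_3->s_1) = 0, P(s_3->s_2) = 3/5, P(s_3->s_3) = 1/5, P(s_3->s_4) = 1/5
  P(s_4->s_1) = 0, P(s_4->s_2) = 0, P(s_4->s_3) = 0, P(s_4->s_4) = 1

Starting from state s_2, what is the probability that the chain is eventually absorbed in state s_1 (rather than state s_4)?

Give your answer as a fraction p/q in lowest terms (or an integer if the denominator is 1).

Answer: 12/41

Derivation:
Let a_i = P(absorbed in s_1 | start in state i).
Boundary conditions: a_s_1 = 1, a_s_4 = 0.
For each transient state i, a_i = sum_j P(i->j) * a_j:
  a_s_2 = 1/5*a_s_1 + 1/15*a_s_2 + 1/3*a_s_3 + 2/5*a_s_4
  a_s_3 = 0*a_s_1 + 3/5*a_s_2 + 1/5*a_s_3 + 1/5*a_s_4

Substituting a_s_1 = 1 and a_s_4 = 0, rearrange to (I - Q) a = r where r[i] = P(i -> s_1):
  [14/15, -1/3] . (a_s_2, a_s_3) = 1/5
  [-3/5, 4/5] . (a_s_2, a_s_3) = 0

Solving yields:
  a_s_2 = 12/41
  a_s_3 = 9/41

Starting state is s_2, so the absorption probability is a_s_2 = 12/41.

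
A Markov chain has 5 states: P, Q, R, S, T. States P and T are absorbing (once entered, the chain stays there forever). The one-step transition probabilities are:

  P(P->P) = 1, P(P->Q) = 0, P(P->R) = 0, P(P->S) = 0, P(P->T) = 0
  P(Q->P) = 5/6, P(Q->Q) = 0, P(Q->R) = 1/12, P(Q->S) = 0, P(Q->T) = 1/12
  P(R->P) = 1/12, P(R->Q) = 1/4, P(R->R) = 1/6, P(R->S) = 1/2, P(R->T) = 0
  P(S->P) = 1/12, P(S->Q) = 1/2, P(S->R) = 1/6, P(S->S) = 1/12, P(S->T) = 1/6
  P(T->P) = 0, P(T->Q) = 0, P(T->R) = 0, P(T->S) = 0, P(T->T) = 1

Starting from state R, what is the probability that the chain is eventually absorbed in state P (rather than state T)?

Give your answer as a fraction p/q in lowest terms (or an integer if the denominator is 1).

Let a_i = P(absorbed in P | start in state i).
Boundary conditions: a_P = 1, a_T = 0.
For each transient state i, a_i = sum_j P(i->j) * a_j:
  a_Q = 5/6*a_P + 0*a_Q + 1/12*a_R + 0*a_S + 1/12*a_T
  a_R = 1/12*a_P + 1/4*a_Q + 1/6*a_R + 1/2*a_S + 0*a_T
  a_S = 1/12*a_P + 1/2*a_Q + 1/6*a_R + 1/12*a_S + 1/6*a_T

Substituting a_P = 1 and a_T = 0, rearrange to (I - Q) a = r where r[i] = P(i -> P):
  [1, -1/12, 0] . (a_Q, a_R, a_S) = 5/6
  [-1/4, 5/6, -1/2] . (a_Q, a_R, a_S) = 1/12
  [-1/2, -1/6, 11/12] . (a_Q, a_R, a_S) = 1/12

Solving yields:
  a_Q = 997/1107
  a_R = 298/369
  a_S = 269/369

Starting state is R, so the absorption probability is a_R = 298/369.

Answer: 298/369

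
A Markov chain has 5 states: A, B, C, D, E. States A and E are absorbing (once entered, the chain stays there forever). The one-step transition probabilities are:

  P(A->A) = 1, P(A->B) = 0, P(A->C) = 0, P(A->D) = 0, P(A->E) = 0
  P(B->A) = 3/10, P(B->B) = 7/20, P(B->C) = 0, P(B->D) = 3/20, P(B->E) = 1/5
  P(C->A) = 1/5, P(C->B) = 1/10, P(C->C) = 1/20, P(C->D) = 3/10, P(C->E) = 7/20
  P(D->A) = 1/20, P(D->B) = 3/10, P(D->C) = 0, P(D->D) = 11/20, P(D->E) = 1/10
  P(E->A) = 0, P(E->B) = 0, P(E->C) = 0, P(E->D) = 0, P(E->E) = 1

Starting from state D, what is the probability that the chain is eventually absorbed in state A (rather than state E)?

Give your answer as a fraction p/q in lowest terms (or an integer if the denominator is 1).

Answer: 49/99

Derivation:
Let a_i = P(absorbed in A | start in state i).
Boundary conditions: a_A = 1, a_E = 0.
For each transient state i, a_i = sum_j P(i->j) * a_j:
  a_B = 3/10*a_A + 7/20*a_B + 0*a_C + 3/20*a_D + 1/5*a_E
  a_C = 1/5*a_A + 1/10*a_B + 1/20*a_C + 3/10*a_D + 7/20*a_E
  a_D = 1/20*a_A + 3/10*a_B + 0*a_C + 11/20*a_D + 1/10*a_E

Substituting a_A = 1 and a_E = 0, rearrange to (I - Q) a = r where r[i] = P(i -> A):
  [13/20, 0, -3/20] . (a_B, a_C, a_D) = 3/10
  [-1/10, 19/20, -3/10] . (a_B, a_C, a_D) = 1/5
  [-3/10, 0, 9/20] . (a_B, a_C, a_D) = 1/20

Solving yields:
  a_B = 19/33
  a_C = 268/627
  a_D = 49/99

Starting state is D, so the absorption probability is a_D = 49/99.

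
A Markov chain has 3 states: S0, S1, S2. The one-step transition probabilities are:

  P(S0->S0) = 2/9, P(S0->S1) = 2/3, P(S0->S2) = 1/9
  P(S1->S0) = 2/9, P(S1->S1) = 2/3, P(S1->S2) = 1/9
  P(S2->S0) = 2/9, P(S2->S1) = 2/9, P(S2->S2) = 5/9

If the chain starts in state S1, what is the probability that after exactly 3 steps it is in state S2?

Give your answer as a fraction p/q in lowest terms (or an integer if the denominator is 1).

Computing P^3 by repeated multiplication:
P^1 =
  S0: [2/9, 2/3, 1/9]
  S1: [2/9, 2/3, 1/9]
  S2: [2/9, 2/9, 5/9]
P^2 =
  S0: [2/9, 50/81, 13/81]
  S1: [2/9, 50/81, 13/81]
  S2: [2/9, 34/81, 29/81]
P^3 =
  S0: [2/9, 434/729, 133/729]
  S1: [2/9, 434/729, 133/729]
  S2: [2/9, 370/729, 197/729]

(P^3)[S1 -> S2] = 133/729

Answer: 133/729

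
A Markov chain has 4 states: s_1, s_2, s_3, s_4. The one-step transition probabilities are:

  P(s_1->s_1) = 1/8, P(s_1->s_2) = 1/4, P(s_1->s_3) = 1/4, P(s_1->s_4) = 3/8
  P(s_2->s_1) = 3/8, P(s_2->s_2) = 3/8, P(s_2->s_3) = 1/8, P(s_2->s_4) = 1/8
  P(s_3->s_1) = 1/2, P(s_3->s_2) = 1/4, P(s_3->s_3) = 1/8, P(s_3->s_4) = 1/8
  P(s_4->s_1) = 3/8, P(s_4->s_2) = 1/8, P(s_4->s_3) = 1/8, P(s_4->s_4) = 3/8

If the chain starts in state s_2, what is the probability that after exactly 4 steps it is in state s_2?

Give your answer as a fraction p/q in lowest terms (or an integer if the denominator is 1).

Answer: 255/1024

Derivation:
Computing P^4 by repeated multiplication:
P^1 =
  s_1: [1/8, 1/4, 1/4, 3/8]
  s_2: [3/8, 3/8, 1/8, 1/8]
  s_3: [1/2, 1/4, 1/8, 1/8]
  s_4: [3/8, 1/8, 1/8, 3/8]
P^2 =
  s_1: [3/8, 15/64, 9/64, 1/4]
  s_2: [19/64, 9/32, 11/64, 1/4]
  s_3: [17/64, 17/64, 3/16, 9/32]
  s_4: [19/64, 7/32, 11/64, 5/16]
P^3 =
  s_1: [153/512, 127/512, 11/64, 9/32]
  s_2: [165/512, 65/256, 83/512, 67/256]
  s_3: [85/256, 127/512, 81/512, 67/256]
  s_4: [165/512, 61/256, 83/512, 71/256]
P^4 =
  s_1: [659/2048, 1007/4096, 665/4096, 553/2048]
  s_2: [1289/4096, 255/1024, 677/4096, 555/2048]
  s_3: [1277/4096, 1017/4096, 341/2048, 35/128]
  s_4: [1289/4096, 251/1024, 677/4096, 563/2048]

(P^4)[s_2 -> s_2] = 255/1024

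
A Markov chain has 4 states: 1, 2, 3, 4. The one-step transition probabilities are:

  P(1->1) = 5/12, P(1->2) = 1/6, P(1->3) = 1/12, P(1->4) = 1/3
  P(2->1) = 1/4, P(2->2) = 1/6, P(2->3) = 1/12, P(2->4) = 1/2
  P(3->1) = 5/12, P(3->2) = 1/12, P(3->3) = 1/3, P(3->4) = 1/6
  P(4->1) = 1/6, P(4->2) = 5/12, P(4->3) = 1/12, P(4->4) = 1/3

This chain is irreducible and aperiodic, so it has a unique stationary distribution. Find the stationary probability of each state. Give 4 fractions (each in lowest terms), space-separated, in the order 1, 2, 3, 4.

The stationary distribution satisfies pi = pi * P, i.e.:
  pi_1 = 5/12*pi_1 + 1/4*pi_2 + 5/12*pi_3 + 1/6*pi_4
  pi_2 = 1/6*pi_1 + 1/6*pi_2 + 1/12*pi_3 + 5/12*pi_4
  pi_3 = 1/12*pi_1 + 1/12*pi_2 + 1/3*pi_3 + 1/12*pi_4
  pi_4 = 1/3*pi_1 + 1/2*pi_2 + 1/6*pi_3 + 1/3*pi_4
with normalization: pi_1 + pi_2 + pi_3 + pi_4 = 1.

Using the first 3 balance equations plus normalization, the linear system A*pi = b is:
  [-7/12, 1/4, 5/12, 1/6] . pi = 0
  [1/6, -5/6, 1/12, 5/12] . pi = 0
  [1/12, 1/12, -2/3, 1/12] . pi = 0
  [1, 1, 1, 1] . pi = 1

Solving yields:
  pi_1 = 178/621
  pi_2 = 17/69
  pi_3 = 1/9
  pi_4 = 221/621

Verification (pi * P):
  178/621*5/12 + 17/69*1/4 + 1/9*5/12 + 221/621*1/6 = 178/621 = pi_1  (ok)
  178/621*1/6 + 17/69*1/6 + 1/9*1/12 + 221/621*5/12 = 17/69 = pi_2  (ok)
  178/621*1/12 + 17/69*1/12 + 1/9*1/3 + 221/621*1/12 = 1/9 = pi_3  (ok)
  178/621*1/3 + 17/69*1/2 + 1/9*1/6 + 221/621*1/3 = 221/621 = pi_4  (ok)

Answer: 178/621 17/69 1/9 221/621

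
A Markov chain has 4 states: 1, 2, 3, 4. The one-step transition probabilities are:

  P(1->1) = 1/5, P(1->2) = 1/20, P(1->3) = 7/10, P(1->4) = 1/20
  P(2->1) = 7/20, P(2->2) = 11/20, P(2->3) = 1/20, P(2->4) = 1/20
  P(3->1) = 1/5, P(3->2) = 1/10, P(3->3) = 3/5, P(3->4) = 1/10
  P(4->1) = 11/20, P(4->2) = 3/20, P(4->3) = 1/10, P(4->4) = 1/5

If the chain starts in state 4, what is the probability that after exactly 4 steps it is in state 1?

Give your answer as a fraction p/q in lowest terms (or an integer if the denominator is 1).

Answer: 1269/5000

Derivation:
Computing P^4 by repeated multiplication:
P^1 =
  1: [1/5, 1/20, 7/10, 1/20]
  2: [7/20, 11/20, 1/20, 1/20]
  3: [1/5, 1/10, 3/5, 1/10]
  4: [11/20, 3/20, 1/10, 1/5]
P^2 =
  1: [9/40, 23/200, 227/400, 37/400]
  2: [3/10, 133/400, 123/400, 3/50]
  3: [1/4, 7/50, 103/200, 19/200]
  4: [117/400, 3/20, 189/400, 17/200]
P^3 =
  1: [1997/8000, 1161/8000, 513/1000, 369/4000]
  2: [2167/8000, 1901/8000, 3337/8000, 119/1600]
  3: [1017/4000, 621/4000, 1001/2000, 9/100]
  4: [1009/4000, 1257/8000, 2017/4000, 691/8000]
P^4 =
  1: [40649/160000, 2519/16000, 79843/160000, 7159/80000]
  2: [10467/40000, 31537/160000, 73473/160000, 6561/80000]
  3: [20383/80000, 3233/20000, 39603/80000, 3541/40000]
  4: [1269/5000, 12993/80000, 79299/160000, 14107/160000]

(P^4)[4 -> 1] = 1269/5000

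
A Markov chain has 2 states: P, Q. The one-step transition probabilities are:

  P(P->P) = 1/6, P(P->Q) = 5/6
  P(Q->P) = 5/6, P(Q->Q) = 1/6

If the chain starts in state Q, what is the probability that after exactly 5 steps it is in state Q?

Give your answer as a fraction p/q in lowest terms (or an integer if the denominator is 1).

Computing P^5 by repeated multiplication:
P^1 =
  P: [1/6, 5/6]
  Q: [5/6, 1/6]
P^2 =
  P: [13/18, 5/18]
  Q: [5/18, 13/18]
P^3 =
  P: [19/54, 35/54]
  Q: [35/54, 19/54]
P^4 =
  P: [97/162, 65/162]
  Q: [65/162, 97/162]
P^5 =
  P: [211/486, 275/486]
  Q: [275/486, 211/486]

(P^5)[Q -> Q] = 211/486

Answer: 211/486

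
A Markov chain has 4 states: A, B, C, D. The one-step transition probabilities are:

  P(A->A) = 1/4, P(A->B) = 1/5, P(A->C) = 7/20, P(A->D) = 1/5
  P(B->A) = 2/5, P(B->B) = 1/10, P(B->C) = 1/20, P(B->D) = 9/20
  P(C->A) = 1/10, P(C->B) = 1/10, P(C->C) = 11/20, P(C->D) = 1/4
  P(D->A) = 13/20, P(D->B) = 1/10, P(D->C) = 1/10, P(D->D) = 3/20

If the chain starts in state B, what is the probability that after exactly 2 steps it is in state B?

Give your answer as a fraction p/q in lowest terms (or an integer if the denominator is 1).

Computing P^2 by repeated multiplication:
P^1 =
  A: [1/4, 1/5, 7/20, 1/5]
  B: [2/5, 1/10, 1/20, 9/20]
  C: [1/10, 1/10, 11/20, 1/4]
  D: [13/20, 1/10, 1/10, 3/20]
P^2 =
  A: [123/400, 1/8, 31/100, 103/400]
  B: [7/16, 7/50, 87/400, 41/200]
  C: [113/400, 11/100, 147/400, 6/25]
  D: [31/100, 33/200, 121/400, 89/400]

(P^2)[B -> B] = 7/50

Answer: 7/50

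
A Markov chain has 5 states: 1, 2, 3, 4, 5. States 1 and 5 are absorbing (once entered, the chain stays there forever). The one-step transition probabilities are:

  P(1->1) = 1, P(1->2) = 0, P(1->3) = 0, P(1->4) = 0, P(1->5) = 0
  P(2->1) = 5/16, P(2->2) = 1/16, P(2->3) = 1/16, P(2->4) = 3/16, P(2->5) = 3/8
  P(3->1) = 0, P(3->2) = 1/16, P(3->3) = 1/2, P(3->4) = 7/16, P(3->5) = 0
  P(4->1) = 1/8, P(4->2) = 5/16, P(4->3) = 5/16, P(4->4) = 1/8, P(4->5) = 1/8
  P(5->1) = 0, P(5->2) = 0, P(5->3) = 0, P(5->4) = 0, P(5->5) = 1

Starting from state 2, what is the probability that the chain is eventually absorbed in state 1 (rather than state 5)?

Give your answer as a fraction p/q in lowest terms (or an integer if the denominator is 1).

Let a_i = P(absorbed in 1 | start in state i).
Boundary conditions: a_1 = 1, a_5 = 0.
For each transient state i, a_i = sum_j P(i->j) * a_j:
  a_2 = 5/16*a_1 + 1/16*a_2 + 1/16*a_3 + 3/16*a_4 + 3/8*a_5
  a_3 = 0*a_1 + 1/16*a_2 + 1/2*a_3 + 7/16*a_4 + 0*a_5
  a_4 = 1/8*a_1 + 5/16*a_2 + 5/16*a_3 + 1/8*a_4 + 1/8*a_5

Substituting a_1 = 1 and a_5 = 0, rearrange to (I - Q) a = r where r[i] = P(i -> 1):
  [15/16, -1/16, -3/16] . (a_2, a_3, a_4) = 5/16
  [-1/16, 1/2, -7/16] . (a_2, a_3, a_4) = 0
  [-5/16, -5/16, 7/8] . (a_2, a_3, a_4) = 1/8

Solving yields:
  a_2 = 447/971
  a_3 = 461/971
  a_4 = 463/971

Starting state is 2, so the absorption probability is a_2 = 447/971.

Answer: 447/971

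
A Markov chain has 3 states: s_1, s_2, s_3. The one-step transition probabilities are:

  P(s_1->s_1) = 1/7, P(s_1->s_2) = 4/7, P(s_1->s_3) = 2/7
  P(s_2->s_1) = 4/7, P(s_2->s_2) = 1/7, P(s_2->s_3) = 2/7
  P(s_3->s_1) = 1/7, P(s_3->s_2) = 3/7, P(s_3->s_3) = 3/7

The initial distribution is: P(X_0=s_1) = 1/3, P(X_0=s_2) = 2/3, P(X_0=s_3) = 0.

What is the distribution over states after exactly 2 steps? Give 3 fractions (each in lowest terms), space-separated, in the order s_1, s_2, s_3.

Answer: 13/49 20/49 16/49

Derivation:
Propagating the distribution step by step (d_{t+1} = d_t * P):
d_0 = (s_1=1/3, s_2=2/3, s_3=0)
  d_1[s_1] = 1/3*1/7 + 2/3*4/7 + 0*1/7 = 3/7
  d_1[s_2] = 1/3*4/7 + 2/3*1/7 + 0*3/7 = 2/7
  d_1[s_3] = 1/3*2/7 + 2/3*2/7 + 0*3/7 = 2/7
d_1 = (s_1=3/7, s_2=2/7, s_3=2/7)
  d_2[s_1] = 3/7*1/7 + 2/7*4/7 + 2/7*1/7 = 13/49
  d_2[s_2] = 3/7*4/7 + 2/7*1/7 + 2/7*3/7 = 20/49
  d_2[s_3] = 3/7*2/7 + 2/7*2/7 + 2/7*3/7 = 16/49
d_2 = (s_1=13/49, s_2=20/49, s_3=16/49)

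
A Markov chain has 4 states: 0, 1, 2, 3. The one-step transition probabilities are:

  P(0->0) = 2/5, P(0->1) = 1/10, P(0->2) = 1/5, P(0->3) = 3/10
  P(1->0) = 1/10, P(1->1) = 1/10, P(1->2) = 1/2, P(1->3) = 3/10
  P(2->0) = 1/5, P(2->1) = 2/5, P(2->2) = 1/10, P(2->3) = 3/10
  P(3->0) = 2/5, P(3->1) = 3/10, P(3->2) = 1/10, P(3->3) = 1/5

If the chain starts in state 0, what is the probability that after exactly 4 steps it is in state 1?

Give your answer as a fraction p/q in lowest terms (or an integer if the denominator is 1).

Answer: 2209/10000

Derivation:
Computing P^4 by repeated multiplication:
P^1 =
  0: [2/5, 1/10, 1/5, 3/10]
  1: [1/10, 1/10, 1/2, 3/10]
  2: [1/5, 2/5, 1/10, 3/10]
  3: [2/5, 3/10, 1/10, 1/5]
P^2 =
  0: [33/100, 11/50, 9/50, 27/100]
  1: [27/100, 31/100, 3/20, 27/100]
  2: [13/50, 19/100, 7/25, 27/100]
  3: [29/100, 17/100, 13/50, 7/25]
P^3 =
  0: [149/500, 26/125, 221/1000, 273/1000]
  1: [277/1000, 199/1000, 251/1000, 273/1000]
  2: [287/1000, 119/500, 101/500, 273/1000]
  3: [297/1000, 117/500, 197/1000, 34/125]
P^4 =
  0: [1467/5000, 2209/10000, 213/1000, 2727/10000]
  1: [2901/10000, 2299/10000, 2073/10000, 2727/10000]
  2: [1441/5000, 269/1250, 2239/10000, 2727/10000]
  3: [363/1250, 427/2000, 2233/10000, 341/1250]

(P^4)[0 -> 1] = 2209/10000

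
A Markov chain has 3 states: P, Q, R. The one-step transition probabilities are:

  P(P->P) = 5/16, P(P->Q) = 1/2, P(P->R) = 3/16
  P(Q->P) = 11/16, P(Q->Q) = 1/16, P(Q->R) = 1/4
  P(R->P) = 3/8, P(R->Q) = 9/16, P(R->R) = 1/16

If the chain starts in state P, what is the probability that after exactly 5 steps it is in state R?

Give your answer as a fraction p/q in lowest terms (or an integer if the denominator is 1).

Computing P^5 by repeated multiplication:
P^1 =
  P: [5/16, 1/2, 3/16]
  Q: [11/16, 1/16, 1/4]
  R: [3/8, 9/16, 1/16]
P^2 =
  P: [131/256, 75/256, 25/128]
  Q: [45/128, 125/256, 41/256]
  R: [135/256, 33/128, 55/256]
P^3 =
  P: [445/1024, 1573/4096, 743/4096]
  Q: [2071/4096, 607/2048, 811/4096]
  R: [1731/4096, 1641/4096, 181/1024]
P^4 =
  P: [30661/65536, 5625/16384, 12375/65536]
  Q: [28575/65536, 25081/65536, 1485/8192]
  R: [15525/32768, 22005/65536, 12481/65536]
P^5 =
  P: [475055/1048576, 379163/1048576, 97179/524288]
  Q: [245023/524288, 360601/1048576, 197929/1048576]
  R: [472191/1048576, 191367/524288, 193651/1048576]

(P^5)[P -> R] = 97179/524288

Answer: 97179/524288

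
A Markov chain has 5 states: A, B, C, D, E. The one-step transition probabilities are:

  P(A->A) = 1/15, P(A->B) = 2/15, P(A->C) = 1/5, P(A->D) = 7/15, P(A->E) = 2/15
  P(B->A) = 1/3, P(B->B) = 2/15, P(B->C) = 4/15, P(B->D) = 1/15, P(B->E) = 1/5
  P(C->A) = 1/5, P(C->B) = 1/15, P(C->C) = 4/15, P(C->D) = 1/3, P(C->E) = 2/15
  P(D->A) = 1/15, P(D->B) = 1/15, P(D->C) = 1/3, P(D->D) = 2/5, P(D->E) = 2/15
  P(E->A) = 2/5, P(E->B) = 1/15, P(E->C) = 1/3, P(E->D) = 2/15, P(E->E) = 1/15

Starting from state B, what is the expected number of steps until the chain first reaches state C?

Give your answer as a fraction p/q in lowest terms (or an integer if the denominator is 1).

Answer: 55035/15323

Derivation:
Let h_i = expected steps to first reach C from state i.
Boundary: h_C = 0.
First-step equations for the other states:
  h_A = 1 + 1/15*h_A + 2/15*h_B + 1/5*h_C + 7/15*h_D + 2/15*h_E
  h_B = 1 + 1/3*h_A + 2/15*h_B + 4/15*h_C + 1/15*h_D + 1/5*h_E
  h_D = 1 + 1/15*h_A + 1/15*h_B + 1/3*h_C + 2/5*h_D + 2/15*h_E
  h_E = 1 + 2/5*h_A + 1/15*h_B + 1/3*h_C + 2/15*h_D + 1/15*h_E

Substituting h_C = 0 and rearranging gives the linear system (I - Q) h = 1:
  [14/15, -2/15, -7/15, -2/15] . (h_A, h_B, h_D, h_E) = 1
  [-1/3, 13/15, -1/15, -1/5] . (h_A, h_B, h_D, h_E) = 1
  [-1/15, -1/15, 3/5, -2/15] . (h_A, h_B, h_D, h_E) = 1
  [-2/5, -1/15, -2/15, 14/15] . (h_A, h_B, h_D, h_E) = 1

Solving yields:
  h_A = 56325/15323
  h_B = 55035/15323
  h_D = 49365/15323
  h_E = 51540/15323

Starting state is B, so the expected hitting time is h_B = 55035/15323.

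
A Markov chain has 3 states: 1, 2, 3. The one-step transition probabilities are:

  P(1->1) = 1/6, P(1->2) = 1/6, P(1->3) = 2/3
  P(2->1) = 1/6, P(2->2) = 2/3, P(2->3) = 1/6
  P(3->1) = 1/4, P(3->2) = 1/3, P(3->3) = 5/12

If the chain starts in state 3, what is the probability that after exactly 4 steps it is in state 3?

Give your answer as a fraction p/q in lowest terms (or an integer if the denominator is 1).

Answer: 275/768

Derivation:
Computing P^4 by repeated multiplication:
P^1 =
  1: [1/6, 1/6, 2/3]
  2: [1/6, 2/3, 1/6]
  3: [1/4, 1/3, 5/12]
P^2 =
  1: [2/9, 13/36, 5/12]
  2: [13/72, 19/36, 7/24]
  3: [29/144, 29/72, 19/48]
P^3 =
  1: [29/144, 5/12, 55/144]
  2: [55/288, 23/48, 95/288]
  3: [115/576, 125/288, 211/576]
P^4 =
  1: [343/1728, 379/864, 209/576]
  2: [671/3456, 797/1728, 397/1152]
  3: [1363/6912, 1537/3456, 275/768]

(P^4)[3 -> 3] = 275/768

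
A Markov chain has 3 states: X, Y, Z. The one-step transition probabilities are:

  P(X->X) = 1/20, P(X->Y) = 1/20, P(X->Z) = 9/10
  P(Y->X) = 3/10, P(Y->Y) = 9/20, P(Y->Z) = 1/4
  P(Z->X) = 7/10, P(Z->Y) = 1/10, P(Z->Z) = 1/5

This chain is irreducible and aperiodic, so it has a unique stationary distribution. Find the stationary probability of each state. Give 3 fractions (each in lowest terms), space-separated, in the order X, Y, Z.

The stationary distribution satisfies pi = pi * P, i.e.:
  pi_X = 1/20*pi_X + 3/10*pi_Y + 7/10*pi_Z
  pi_Y = 1/20*pi_X + 9/20*pi_Y + 1/10*pi_Z
  pi_Z = 9/10*pi_X + 1/4*pi_Y + 1/5*pi_Z
with normalization: pi_X + pi_Y + pi_Z = 1.

Using the first 2 balance equations plus normalization, the linear system A*pi = b is:
  [-19/20, 3/10, 7/10] . pi = 0
  [1/20, -11/20, 1/10] . pi = 0
  [1, 1, 1] . pi = 1

Solving yields:
  pi_X = 166/421
  pi_Y = 52/421
  pi_Z = 203/421

Verification (pi * P):
  166/421*1/20 + 52/421*3/10 + 203/421*7/10 = 166/421 = pi_X  (ok)
  166/421*1/20 + 52/421*9/20 + 203/421*1/10 = 52/421 = pi_Y  (ok)
  166/421*9/10 + 52/421*1/4 + 203/421*1/5 = 203/421 = pi_Z  (ok)

Answer: 166/421 52/421 203/421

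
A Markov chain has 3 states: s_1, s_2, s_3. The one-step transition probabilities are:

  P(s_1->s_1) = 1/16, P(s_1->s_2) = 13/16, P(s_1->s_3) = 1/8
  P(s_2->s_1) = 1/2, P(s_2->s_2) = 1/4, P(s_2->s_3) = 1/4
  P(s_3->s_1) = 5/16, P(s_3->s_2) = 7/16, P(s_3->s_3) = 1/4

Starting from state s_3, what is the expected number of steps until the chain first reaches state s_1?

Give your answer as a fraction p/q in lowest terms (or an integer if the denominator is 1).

Let h_i = expected steps to first reach s_1 from state i.
Boundary: h_s_1 = 0.
First-step equations for the other states:
  h_s_2 = 1 + 1/2*h_s_1 + 1/4*h_s_2 + 1/4*h_s_3
  h_s_3 = 1 + 5/16*h_s_1 + 7/16*h_s_2 + 1/4*h_s_3

Substituting h_s_1 = 0 and rearranging gives the linear system (I - Q) h = 1:
  [3/4, -1/4] . (h_s_2, h_s_3) = 1
  [-7/16, 3/4] . (h_s_2, h_s_3) = 1

Solving yields:
  h_s_2 = 64/29
  h_s_3 = 76/29

Starting state is s_3, so the expected hitting time is h_s_3 = 76/29.

Answer: 76/29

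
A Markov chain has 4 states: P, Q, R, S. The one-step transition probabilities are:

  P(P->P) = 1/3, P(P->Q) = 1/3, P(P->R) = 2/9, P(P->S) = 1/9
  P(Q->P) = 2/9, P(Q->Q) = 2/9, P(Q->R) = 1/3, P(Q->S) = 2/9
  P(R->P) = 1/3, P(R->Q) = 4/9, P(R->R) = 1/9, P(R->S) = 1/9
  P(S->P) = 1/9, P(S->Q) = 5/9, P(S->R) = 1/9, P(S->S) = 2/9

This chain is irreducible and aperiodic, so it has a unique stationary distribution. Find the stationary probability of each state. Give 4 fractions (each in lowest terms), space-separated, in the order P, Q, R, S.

Answer: 198/773 275/773 169/773 131/773

Derivation:
The stationary distribution satisfies pi = pi * P, i.e.:
  pi_P = 1/3*pi_P + 2/9*pi_Q + 1/3*pi_R + 1/9*pi_S
  pi_Q = 1/3*pi_P + 2/9*pi_Q + 4/9*pi_R + 5/9*pi_S
  pi_R = 2/9*pi_P + 1/3*pi_Q + 1/9*pi_R + 1/9*pi_S
  pi_S = 1/9*pi_P + 2/9*pi_Q + 1/9*pi_R + 2/9*pi_S
with normalization: pi_P + pi_Q + pi_R + pi_S = 1.

Using the first 3 balance equations plus normalization, the linear system A*pi = b is:
  [-2/3, 2/9, 1/3, 1/9] . pi = 0
  [1/3, -7/9, 4/9, 5/9] . pi = 0
  [2/9, 1/3, -8/9, 1/9] . pi = 0
  [1, 1, 1, 1] . pi = 1

Solving yields:
  pi_P = 198/773
  pi_Q = 275/773
  pi_R = 169/773
  pi_S = 131/773

Verification (pi * P):
  198/773*1/3 + 275/773*2/9 + 169/773*1/3 + 131/773*1/9 = 198/773 = pi_P  (ok)
  198/773*1/3 + 275/773*2/9 + 169/773*4/9 + 131/773*5/9 = 275/773 = pi_Q  (ok)
  198/773*2/9 + 275/773*1/3 + 169/773*1/9 + 131/773*1/9 = 169/773 = pi_R  (ok)
  198/773*1/9 + 275/773*2/9 + 169/773*1/9 + 131/773*2/9 = 131/773 = pi_S  (ok)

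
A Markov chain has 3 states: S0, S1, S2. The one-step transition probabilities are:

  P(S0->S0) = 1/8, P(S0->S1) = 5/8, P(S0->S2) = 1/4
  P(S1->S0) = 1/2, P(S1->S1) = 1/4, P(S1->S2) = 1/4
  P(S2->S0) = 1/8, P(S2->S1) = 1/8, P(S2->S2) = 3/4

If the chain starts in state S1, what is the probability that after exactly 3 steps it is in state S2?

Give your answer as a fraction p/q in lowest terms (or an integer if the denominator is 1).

Answer: 7/16

Derivation:
Computing P^3 by repeated multiplication:
P^1 =
  S0: [1/8, 5/8, 1/4]
  S1: [1/2, 1/4, 1/4]
  S2: [1/8, 1/8, 3/4]
P^2 =
  S0: [23/64, 17/64, 3/8]
  S1: [7/32, 13/32, 3/8]
  S2: [11/64, 13/64, 5/8]
P^3 =
  S0: [115/512, 173/512, 7/16]
  S1: [71/256, 73/256, 7/16]
  S2: [103/512, 121/512, 9/16]

(P^3)[S1 -> S2] = 7/16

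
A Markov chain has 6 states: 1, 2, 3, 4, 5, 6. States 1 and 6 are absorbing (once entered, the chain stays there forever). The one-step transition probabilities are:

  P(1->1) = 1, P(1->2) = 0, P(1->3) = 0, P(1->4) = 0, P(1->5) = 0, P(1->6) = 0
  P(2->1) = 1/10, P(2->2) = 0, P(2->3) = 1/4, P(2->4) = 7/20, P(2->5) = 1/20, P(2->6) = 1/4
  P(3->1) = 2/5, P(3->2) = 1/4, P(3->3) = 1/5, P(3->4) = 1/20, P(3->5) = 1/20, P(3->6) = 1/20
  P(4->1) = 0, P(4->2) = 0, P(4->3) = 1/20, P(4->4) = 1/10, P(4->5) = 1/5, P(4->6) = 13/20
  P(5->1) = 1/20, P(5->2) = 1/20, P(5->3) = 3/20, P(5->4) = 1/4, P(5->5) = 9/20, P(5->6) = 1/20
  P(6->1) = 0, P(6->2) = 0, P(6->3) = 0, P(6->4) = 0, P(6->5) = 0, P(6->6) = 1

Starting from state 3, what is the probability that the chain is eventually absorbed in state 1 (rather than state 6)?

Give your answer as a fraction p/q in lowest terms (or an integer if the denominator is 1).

Let a_i = P(absorbed in 1 | start in state i).
Boundary conditions: a_1 = 1, a_6 = 0.
For each transient state i, a_i = sum_j P(i->j) * a_j:
  a_2 = 1/10*a_1 + 0*a_2 + 1/4*a_3 + 7/20*a_4 + 1/20*a_5 + 1/4*a_6
  a_3 = 2/5*a_1 + 1/4*a_2 + 1/5*a_3 + 1/20*a_4 + 1/20*a_5 + 1/20*a_6
  a_4 = 0*a_1 + 0*a_2 + 1/20*a_3 + 1/10*a_4 + 1/5*a_5 + 13/20*a_6
  a_5 = 1/20*a_1 + 1/20*a_2 + 3/20*a_3 + 1/4*a_4 + 9/20*a_5 + 1/20*a_6

Substituting a_1 = 1 and a_6 = 0, rearrange to (I - Q) a = r where r[i] = P(i -> 1):
  [1, -1/4, -7/20, -1/20] . (a_2, a_3, a_4, a_5) = 1/10
  [-1/4, 4/5, -1/20, -1/20] . (a_2, a_3, a_4, a_5) = 2/5
  [0, -1/20, 9/10, -1/5] . (a_2, a_3, a_4, a_5) = 0
  [-1/20, -3/20, -1/4, 11/20] . (a_2, a_3, a_4, a_5) = 1/20

Solving yields:
  a_2 = 2544/8153
  a_3 = 5101/8153
  a_4 = 1799/16306
  a_5 = 5545/16306

Starting state is 3, so the absorption probability is a_3 = 5101/8153.

Answer: 5101/8153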